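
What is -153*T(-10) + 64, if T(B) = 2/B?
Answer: 473/5 ≈ 94.600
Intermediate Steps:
-153*T(-10) + 64 = -306/(-10) + 64 = -306*(-1)/10 + 64 = -153*(-⅕) + 64 = 153/5 + 64 = 473/5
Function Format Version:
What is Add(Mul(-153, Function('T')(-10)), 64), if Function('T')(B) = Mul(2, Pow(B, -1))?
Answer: Rational(473, 5) ≈ 94.600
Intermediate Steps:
Add(Mul(-153, Function('T')(-10)), 64) = Add(Mul(-153, Mul(2, Pow(-10, -1))), 64) = Add(Mul(-153, Mul(2, Rational(-1, 10))), 64) = Add(Mul(-153, Rational(-1, 5)), 64) = Add(Rational(153, 5), 64) = Rational(473, 5)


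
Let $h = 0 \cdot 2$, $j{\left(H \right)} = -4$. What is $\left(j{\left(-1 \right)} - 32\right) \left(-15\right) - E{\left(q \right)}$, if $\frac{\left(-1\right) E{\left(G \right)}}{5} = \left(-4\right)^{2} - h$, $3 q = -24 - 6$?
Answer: $620$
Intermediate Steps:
$h = 0$
$q = -10$ ($q = \frac{-24 - 6}{3} = \frac{1}{3} \left(-30\right) = -10$)
$E{\left(G \right)} = -80$ ($E{\left(G \right)} = - 5 \left(\left(-4\right)^{2} - 0\right) = - 5 \left(16 + 0\right) = \left(-5\right) 16 = -80$)
$\left(j{\left(-1 \right)} - 32\right) \left(-15\right) - E{\left(q \right)} = \left(-4 - 32\right) \left(-15\right) - -80 = \left(-36\right) \left(-15\right) + 80 = 540 + 80 = 620$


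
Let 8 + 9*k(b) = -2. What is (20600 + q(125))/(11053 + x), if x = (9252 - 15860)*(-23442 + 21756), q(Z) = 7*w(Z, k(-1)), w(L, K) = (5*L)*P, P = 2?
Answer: 29350/11152141 ≈ 0.0026318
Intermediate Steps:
k(b) = -10/9 (k(b) = -8/9 + (⅑)*(-2) = -8/9 - 2/9 = -10/9)
w(L, K) = 10*L (w(L, K) = (5*L)*2 = 10*L)
q(Z) = 70*Z (q(Z) = 7*(10*Z) = 70*Z)
x = 11141088 (x = -6608*(-1686) = 11141088)
(20600 + q(125))/(11053 + x) = (20600 + 70*125)/(11053 + 11141088) = (20600 + 8750)/11152141 = 29350*(1/11152141) = 29350/11152141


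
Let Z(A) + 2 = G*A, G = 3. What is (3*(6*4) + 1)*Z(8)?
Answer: 1606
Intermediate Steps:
Z(A) = -2 + 3*A
(3*(6*4) + 1)*Z(8) = (3*(6*4) + 1)*(-2 + 3*8) = (3*24 + 1)*(-2 + 24) = (72 + 1)*22 = 73*22 = 1606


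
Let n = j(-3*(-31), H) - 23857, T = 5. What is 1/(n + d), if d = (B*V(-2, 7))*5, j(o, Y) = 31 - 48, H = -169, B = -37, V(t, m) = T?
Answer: -1/24799 ≈ -4.0324e-5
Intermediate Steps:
V(t, m) = 5
j(o, Y) = -17
n = -23874 (n = -17 - 23857 = -23874)
d = -925 (d = -37*5*5 = -185*5 = -925)
1/(n + d) = 1/(-23874 - 925) = 1/(-24799) = -1/24799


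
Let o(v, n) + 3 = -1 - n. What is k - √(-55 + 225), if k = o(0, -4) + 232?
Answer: 232 - √170 ≈ 218.96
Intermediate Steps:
o(v, n) = -4 - n (o(v, n) = -3 + (-1 - n) = -4 - n)
k = 232 (k = (-4 - 1*(-4)) + 232 = (-4 + 4) + 232 = 0 + 232 = 232)
k - √(-55 + 225) = 232 - √(-55 + 225) = 232 - √170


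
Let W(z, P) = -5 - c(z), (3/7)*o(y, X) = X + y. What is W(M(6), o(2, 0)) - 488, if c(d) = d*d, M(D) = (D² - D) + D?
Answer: -1789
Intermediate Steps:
o(y, X) = 7*X/3 + 7*y/3 (o(y, X) = 7*(X + y)/3 = 7*X/3 + 7*y/3)
M(D) = D²
c(d) = d²
W(z, P) = -5 - z²
W(M(6), o(2, 0)) - 488 = (-5 - (6²)²) - 488 = (-5 - 1*36²) - 488 = (-5 - 1*1296) - 488 = (-5 - 1296) - 488 = -1301 - 488 = -1789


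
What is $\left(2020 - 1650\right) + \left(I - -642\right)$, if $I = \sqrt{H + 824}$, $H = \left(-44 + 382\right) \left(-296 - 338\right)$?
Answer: $1012 + 2 i \sqrt{53367} \approx 1012.0 + 462.03 i$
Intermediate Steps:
$H = -214292$ ($H = 338 \left(-634\right) = -214292$)
$I = 2 i \sqrt{53367}$ ($I = \sqrt{-214292 + 824} = \sqrt{-213468} = 2 i \sqrt{53367} \approx 462.03 i$)
$\left(2020 - 1650\right) + \left(I - -642\right) = \left(2020 - 1650\right) + \left(2 i \sqrt{53367} - -642\right) = 370 + \left(2 i \sqrt{53367} + 642\right) = 370 + \left(642 + 2 i \sqrt{53367}\right) = 1012 + 2 i \sqrt{53367}$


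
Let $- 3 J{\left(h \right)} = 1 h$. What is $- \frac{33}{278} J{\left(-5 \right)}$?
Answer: $- \frac{55}{278} \approx -0.19784$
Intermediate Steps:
$J{\left(h \right)} = - \frac{h}{3}$ ($J{\left(h \right)} = - \frac{1 h}{3} = - \frac{h}{3}$)
$- \frac{33}{278} J{\left(-5 \right)} = - \frac{33}{278} \left(\left(- \frac{1}{3}\right) \left(-5\right)\right) = \left(-33\right) \frac{1}{278} \cdot \frac{5}{3} = \left(- \frac{33}{278}\right) \frac{5}{3} = - \frac{55}{278}$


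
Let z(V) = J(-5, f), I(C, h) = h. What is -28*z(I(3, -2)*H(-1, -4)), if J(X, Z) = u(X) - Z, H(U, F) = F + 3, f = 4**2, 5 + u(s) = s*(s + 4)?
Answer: 448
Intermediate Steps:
u(s) = -5 + s*(4 + s) (u(s) = -5 + s*(s + 4) = -5 + s*(4 + s))
f = 16
H(U, F) = 3 + F
J(X, Z) = -5 + X**2 - Z + 4*X (J(X, Z) = (-5 + X**2 + 4*X) - Z = -5 + X**2 - Z + 4*X)
z(V) = -16 (z(V) = -5 + (-5)**2 - 1*16 + 4*(-5) = -5 + 25 - 16 - 20 = -16)
-28*z(I(3, -2)*H(-1, -4)) = -28*(-16) = 448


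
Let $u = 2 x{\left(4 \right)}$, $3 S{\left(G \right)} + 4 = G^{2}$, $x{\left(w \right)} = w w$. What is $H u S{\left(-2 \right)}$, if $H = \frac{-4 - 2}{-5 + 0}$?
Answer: $0$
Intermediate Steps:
$x{\left(w \right)} = w^{2}$
$S{\left(G \right)} = - \frac{4}{3} + \frac{G^{2}}{3}$
$u = 32$ ($u = 2 \cdot 4^{2} = 2 \cdot 16 = 32$)
$H = \frac{6}{5}$ ($H = - \frac{6}{-5} = \left(-6\right) \left(- \frac{1}{5}\right) = \frac{6}{5} \approx 1.2$)
$H u S{\left(-2 \right)} = \frac{6}{5} \cdot 32 \left(- \frac{4}{3} + \frac{\left(-2\right)^{2}}{3}\right) = \frac{192 \left(- \frac{4}{3} + \frac{1}{3} \cdot 4\right)}{5} = \frac{192 \left(- \frac{4}{3} + \frac{4}{3}\right)}{5} = \frac{192}{5} \cdot 0 = 0$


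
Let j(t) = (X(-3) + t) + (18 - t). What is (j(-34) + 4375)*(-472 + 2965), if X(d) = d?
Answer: 10944270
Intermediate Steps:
j(t) = 15 (j(t) = (-3 + t) + (18 - t) = 15)
(j(-34) + 4375)*(-472 + 2965) = (15 + 4375)*(-472 + 2965) = 4390*2493 = 10944270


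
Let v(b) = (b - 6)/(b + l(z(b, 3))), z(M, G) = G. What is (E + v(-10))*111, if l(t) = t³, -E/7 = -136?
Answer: 1794648/17 ≈ 1.0557e+5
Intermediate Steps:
E = 952 (E = -7*(-136) = 952)
v(b) = (-6 + b)/(27 + b) (v(b) = (b - 6)/(b + 3³) = (-6 + b)/(b + 27) = (-6 + b)/(27 + b))
(E + v(-10))*111 = (952 + (-6 - 10)/(27 - 10))*111 = (952 - 16/17)*111 = (16168/17)*111 = 1794648/17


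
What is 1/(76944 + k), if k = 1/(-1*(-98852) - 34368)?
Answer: 64484/4961656897 ≈ 1.2996e-5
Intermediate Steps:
k = 1/64484 (k = 1/(98852 - 34368) = 1/64484 ≈ 1.5508e-5)
1/(76944 + k) = 1/(76944 + 1/64484) = 1/(4961656897/64484) = 64484/4961656897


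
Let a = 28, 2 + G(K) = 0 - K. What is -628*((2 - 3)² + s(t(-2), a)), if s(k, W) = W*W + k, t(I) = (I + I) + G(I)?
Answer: -490468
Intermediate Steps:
G(K) = -2 - K (G(K) = -2 + (0 - K) = -2 - K)
t(I) = -2 + I (t(I) = (I + I) + (-2 - I) = 2*I + (-2 - I) = -2 + I)
s(k, W) = k + W² (s(k, W) = W² + k = k + W²)
-628*((2 - 3)² + s(t(-2), a)) = -628*((2 - 3)² + ((-2 - 2) + 28²)) = -628*((-1)² + (-4 + 784)) = -628*(1 + 780) = -628*781 = -490468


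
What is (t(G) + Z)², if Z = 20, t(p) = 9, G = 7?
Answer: 841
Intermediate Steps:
(t(G) + Z)² = (9 + 20)² = 29² = 841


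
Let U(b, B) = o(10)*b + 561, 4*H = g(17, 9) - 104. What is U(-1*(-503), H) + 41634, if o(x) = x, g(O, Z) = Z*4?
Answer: 47225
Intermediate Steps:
g(O, Z) = 4*Z
H = -17 (H = (4*9 - 104)/4 = (36 - 104)/4 = (¼)*(-68) = -17)
U(b, B) = 561 + 10*b (U(b, B) = 10*b + 561 = 561 + 10*b)
U(-1*(-503), H) + 41634 = (561 + 10*(-1*(-503))) + 41634 = (561 + 10*503) + 41634 = (561 + 5030) + 41634 = 5591 + 41634 = 47225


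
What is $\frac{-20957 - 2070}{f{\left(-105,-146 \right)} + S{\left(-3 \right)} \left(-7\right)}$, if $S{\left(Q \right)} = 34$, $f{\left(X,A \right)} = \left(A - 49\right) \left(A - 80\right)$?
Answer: $- \frac{23027}{43832} \approx -0.52535$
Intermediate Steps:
$f{\left(X,A \right)} = \left(-80 + A\right) \left(-49 + A\right)$ ($f{\left(X,A \right)} = \left(-49 + A\right) \left(-80 + A\right) = \left(-80 + A\right) \left(-49 + A\right)$)
$\frac{-20957 - 2070}{f{\left(-105,-146 \right)} + S{\left(-3 \right)} \left(-7\right)} = \frac{-20957 - 2070}{\left(3920 + \left(-146\right)^{2} - -18834\right) + 34 \left(-7\right)} = - \frac{23027}{\left(3920 + 21316 + 18834\right) - 238} = - \frac{23027}{44070 - 238} = - \frac{23027}{43832}$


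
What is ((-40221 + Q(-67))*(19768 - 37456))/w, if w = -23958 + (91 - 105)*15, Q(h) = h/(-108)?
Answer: -3201381337/108756 ≈ -29436.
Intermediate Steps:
Q(h) = -h/108 (Q(h) = h*(-1/108) = -h/108)
w = -24168 (w = -23958 - 14*15 = -23958 - 210 = -24168)
((-40221 + Q(-67))*(19768 - 37456))/w = ((-40221 - 1/108*(-67))*(19768 - 37456))/(-24168) = ((-40221 + 67/108)*(-17688))*(-1/24168) = -4343801/108*(-17688)*(-1/24168) = (6402762674/9)*(-1/24168) = -3201381337/108756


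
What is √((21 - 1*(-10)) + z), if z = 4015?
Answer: 17*√14 ≈ 63.608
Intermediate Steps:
√((21 - 1*(-10)) + z) = √((21 - 1*(-10)) + 4015) = √((21 + 10) + 4015) = √(31 + 4015) = √4046 = 17*√14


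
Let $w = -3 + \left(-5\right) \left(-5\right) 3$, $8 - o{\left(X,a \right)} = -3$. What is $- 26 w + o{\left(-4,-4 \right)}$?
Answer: $-1861$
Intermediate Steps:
$o{\left(X,a \right)} = 11$ ($o{\left(X,a \right)} = 8 - -3 = 8 + 3 = 11$)
$w = 72$ ($w = -3 + 25 \cdot 3 = -3 + 75 = 72$)
$- 26 w + o{\left(-4,-4 \right)} = \left(-26\right) 72 + 11 = -1872 + 11 = -1861$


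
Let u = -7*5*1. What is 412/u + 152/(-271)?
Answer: -116972/9485 ≈ -12.332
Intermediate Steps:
u = -35 (u = -35*1 = -35)
412/u + 152/(-271) = 412/(-35) + 152/(-271) = 412*(-1/35) + 152*(-1/271) = -412/35 - 152/271 = -116972/9485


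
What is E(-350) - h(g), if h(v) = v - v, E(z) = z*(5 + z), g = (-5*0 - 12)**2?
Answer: 120750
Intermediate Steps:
g = 144 (g = (0 - 12)**2 = (-12)**2 = 144)
h(v) = 0
E(-350) - h(g) = -350*(5 - 350) - 1*0 = -350*(-345) + 0 = 120750 + 0 = 120750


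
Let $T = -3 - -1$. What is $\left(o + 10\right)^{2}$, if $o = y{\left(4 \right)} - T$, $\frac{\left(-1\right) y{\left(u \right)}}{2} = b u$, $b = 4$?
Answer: $400$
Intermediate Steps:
$y{\left(u \right)} = - 8 u$ ($y{\left(u \right)} = - 2 \cdot 4 u = - 8 u$)
$T = -2$ ($T = -3 + 1 = -2$)
$o = -30$ ($o = \left(-8\right) 4 - -2 = -32 + 2 = -30$)
$\left(o + 10\right)^{2} = \left(-30 + 10\right)^{2} = \left(-20\right)^{2} = 400$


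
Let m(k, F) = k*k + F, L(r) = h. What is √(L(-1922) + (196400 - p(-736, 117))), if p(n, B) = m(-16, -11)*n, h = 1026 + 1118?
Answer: 12*√2631 ≈ 615.52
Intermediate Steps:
h = 2144
L(r) = 2144
m(k, F) = F + k² (m(k, F) = k² + F = F + k²)
p(n, B) = 245*n (p(n, B) = (-11 + (-16)²)*n = (-11 + 256)*n = 245*n)
√(L(-1922) + (196400 - p(-736, 117))) = √(2144 + (196400 - 245*(-736))) = √(2144 + (196400 - 1*(-180320))) = √(2144 + (196400 + 180320)) = √(2144 + 376720) = √378864 = 12*√2631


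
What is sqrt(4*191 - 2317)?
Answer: I*sqrt(1553) ≈ 39.408*I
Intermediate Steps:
sqrt(4*191 - 2317) = sqrt(764 - 2317) = sqrt(-1553) = I*sqrt(1553)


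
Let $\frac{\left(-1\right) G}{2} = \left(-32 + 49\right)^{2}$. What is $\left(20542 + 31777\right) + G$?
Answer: $51741$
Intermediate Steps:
$G = -578$ ($G = - 2 \left(-32 + 49\right)^{2} = - 2 \cdot 17^{2} = \left(-2\right) 289 = -578$)
$\left(20542 + 31777\right) + G = \left(20542 + 31777\right) - 578 = 52319 - 578 = 51741$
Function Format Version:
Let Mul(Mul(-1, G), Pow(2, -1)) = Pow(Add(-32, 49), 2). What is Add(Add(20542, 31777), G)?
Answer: 51741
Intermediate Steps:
G = -578 (G = Mul(-2, Pow(Add(-32, 49), 2)) = Mul(-2, Pow(17, 2)) = Mul(-2, 289) = -578)
Add(Add(20542, 31777), G) = Add(Add(20542, 31777), -578) = Add(52319, -578) = 51741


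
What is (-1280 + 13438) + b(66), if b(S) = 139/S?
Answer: 802567/66 ≈ 12160.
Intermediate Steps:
(-1280 + 13438) + b(66) = (-1280 + 13438) + 139/66 = 12158 + 139*(1/66) = 12158 + 139/66 = 802567/66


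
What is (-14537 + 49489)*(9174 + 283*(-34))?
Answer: -15658496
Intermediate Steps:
(-14537 + 49489)*(9174 + 283*(-34)) = 34952*(9174 - 9622) = 34952*(-448) = -15658496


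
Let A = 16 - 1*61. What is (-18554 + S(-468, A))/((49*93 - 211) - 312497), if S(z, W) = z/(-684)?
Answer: 352513/5854869 ≈ 0.060208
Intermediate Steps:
A = -45 (A = 16 - 61 = -45)
S(z, W) = -z/684 (S(z, W) = z*(-1/684) = -z/684)
(-18554 + S(-468, A))/((49*93 - 211) - 312497) = (-18554 - 1/684*(-468))/((49*93 - 211) - 312497) = (-18554 + 13/19)/((4557 - 211) - 312497) = -352513/(19*(4346 - 312497)) = -352513/19/(-308151) = -352513/19*(-1/308151) = 352513/5854869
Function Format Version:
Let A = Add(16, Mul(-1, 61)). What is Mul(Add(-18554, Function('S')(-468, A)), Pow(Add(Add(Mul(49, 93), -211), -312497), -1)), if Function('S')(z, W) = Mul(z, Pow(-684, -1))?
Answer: Rational(352513, 5854869) ≈ 0.060208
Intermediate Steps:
A = -45 (A = Add(16, -61) = -45)
Function('S')(z, W) = Mul(Rational(-1, 684), z) (Function('S')(z, W) = Mul(z, Rational(-1, 684)) = Mul(Rational(-1, 684), z))
Mul(Add(-18554, Function('S')(-468, A)), Pow(Add(Add(Mul(49, 93), -211), -312497), -1)) = Mul(Add(-18554, Mul(Rational(-1, 684), -468)), Pow(Add(Add(Mul(49, 93), -211), -312497), -1)) = Mul(Add(-18554, Rational(13, 19)), Pow(Add(Add(4557, -211), -312497), -1)) = Mul(Rational(-352513, 19), Pow(Add(4346, -312497), -1)) = Mul(Rational(-352513, 19), Pow(-308151, -1)) = Mul(Rational(-352513, 19), Rational(-1, 308151)) = Rational(352513, 5854869)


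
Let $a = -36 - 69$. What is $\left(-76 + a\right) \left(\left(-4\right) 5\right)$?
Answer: $3620$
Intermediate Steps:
$a = -105$
$\left(-76 + a\right) \left(\left(-4\right) 5\right) = \left(-76 - 105\right) \left(\left(-4\right) 5\right) = \left(-181\right) \left(-20\right) = 3620$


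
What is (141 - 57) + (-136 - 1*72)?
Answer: -124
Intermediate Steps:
(141 - 57) + (-136 - 1*72) = 84 + (-136 - 72) = 84 - 208 = -124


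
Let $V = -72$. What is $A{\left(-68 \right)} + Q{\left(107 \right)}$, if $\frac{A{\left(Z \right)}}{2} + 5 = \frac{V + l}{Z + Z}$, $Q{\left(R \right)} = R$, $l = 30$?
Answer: $\frac{3319}{34} \approx 97.618$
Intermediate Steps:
$A{\left(Z \right)} = -10 - \frac{42}{Z}$ ($A{\left(Z \right)} = -10 + 2 \frac{-72 + 30}{Z + Z} = -10 + 2 \left(- \frac{42}{2 Z}\right) = -10 + 2 \left(- 42 \frac{1}{2 Z}\right) = -10 + 2 \left(- \frac{21}{Z}\right) = -10 - \frac{42}{Z}$)
$A{\left(-68 \right)} + Q{\left(107 \right)} = \left(-10 - \frac{42}{-68}\right) + 107 = \left(-10 - - \frac{21}{34}\right) + 107 = \left(-10 + \frac{21}{34}\right) + 107 = - \frac{319}{34} + 107 = \frac{3319}{34}$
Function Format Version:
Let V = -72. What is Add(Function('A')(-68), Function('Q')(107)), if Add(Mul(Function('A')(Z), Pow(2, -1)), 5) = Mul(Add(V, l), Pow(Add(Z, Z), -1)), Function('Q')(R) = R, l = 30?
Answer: Rational(3319, 34) ≈ 97.618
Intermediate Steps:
Function('A')(Z) = Add(-10, Mul(-42, Pow(Z, -1))) (Function('A')(Z) = Add(-10, Mul(2, Mul(Add(-72, 30), Pow(Add(Z, Z), -1)))) = Add(-10, Mul(2, Mul(-42, Pow(Mul(2, Z), -1)))) = Add(-10, Mul(2, Mul(-42, Mul(Rational(1, 2), Pow(Z, -1))))) = Add(-10, Mul(2, Mul(-21, Pow(Z, -1)))) = Add(-10, Mul(-42, Pow(Z, -1))))
Add(Function('A')(-68), Function('Q')(107)) = Add(Add(-10, Mul(-42, Pow(-68, -1))), 107) = Add(Add(-10, Mul(-42, Rational(-1, 68))), 107) = Add(Add(-10, Rational(21, 34)), 107) = Add(Rational(-319, 34), 107) = Rational(3319, 34)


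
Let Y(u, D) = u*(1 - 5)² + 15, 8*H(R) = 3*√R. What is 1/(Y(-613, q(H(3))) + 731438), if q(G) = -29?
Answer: 1/721645 ≈ 1.3857e-6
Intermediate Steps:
H(R) = 3*√R/8 (H(R) = (3*√R)/8 = 3*√R/8)
Y(u, D) = 15 + 16*u (Y(u, D) = u*(-4)² + 15 = u*16 + 15 = 16*u + 15 = 15 + 16*u)
1/(Y(-613, q(H(3))) + 731438) = 1/((15 + 16*(-613)) + 731438) = 1/((15 - 9808) + 731438) = 1/(-9793 + 731438) = 1/721645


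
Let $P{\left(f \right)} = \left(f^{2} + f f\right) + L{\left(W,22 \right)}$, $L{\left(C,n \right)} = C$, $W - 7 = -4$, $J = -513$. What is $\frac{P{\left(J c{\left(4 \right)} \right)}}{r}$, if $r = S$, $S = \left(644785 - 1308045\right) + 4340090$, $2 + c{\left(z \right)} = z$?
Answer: $\frac{140357}{245122} \approx 0.5726$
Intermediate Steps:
$c{\left(z \right)} = -2 + z$
$W = 3$ ($W = 7 - 4 = 3$)
$S = 3676830$ ($S = \left(644785 - 1308045\right) + 4340090 = -663260 + 4340090 = 3676830$)
$r = 3676830$
$P{\left(f \right)} = 3 + 2 f^{2}$ ($P{\left(f \right)} = \left(f^{2} + f f\right) + 3 = \left(f^{2} + f^{2}\right) + 3 = 2 f^{2} + 3 = 3 + 2 f^{2}$)
$\frac{P{\left(J c{\left(4 \right)} \right)}}{r} = \frac{3 + 2 \left(- 513 \left(-2 + 4\right)\right)^{2}}{3676830} = \left(3 + 2 \left(\left(-513\right) 2\right)^{2}\right) \frac{1}{3676830} = \left(3 + 2 \left(-1026\right)^{2}\right) \frac{1}{3676830} = \left(3 + 2 \cdot 1052676\right) \frac{1}{3676830} = \left(3 + 2105352\right) \frac{1}{3676830} = 2105355 \cdot \frac{1}{3676830} = \frac{140357}{245122}$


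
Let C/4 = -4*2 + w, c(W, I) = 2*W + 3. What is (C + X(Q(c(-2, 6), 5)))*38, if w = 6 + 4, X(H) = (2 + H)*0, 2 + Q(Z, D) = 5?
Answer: 304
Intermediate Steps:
c(W, I) = 3 + 2*W
Q(Z, D) = 3 (Q(Z, D) = -2 + 5 = 3)
X(H) = 0
w = 10
C = 8 (C = 4*(-4*2 + 10) = 4*(-8 + 10) = 4*2 = 8)
(C + X(Q(c(-2, 6), 5)))*38 = (8 + 0)*38 = 8*38 = 304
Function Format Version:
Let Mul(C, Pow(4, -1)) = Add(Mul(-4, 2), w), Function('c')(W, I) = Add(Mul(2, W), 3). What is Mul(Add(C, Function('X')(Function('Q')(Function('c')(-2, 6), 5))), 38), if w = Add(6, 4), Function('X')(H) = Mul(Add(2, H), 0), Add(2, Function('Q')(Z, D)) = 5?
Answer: 304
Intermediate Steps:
Function('c')(W, I) = Add(3, Mul(2, W))
Function('Q')(Z, D) = 3 (Function('Q')(Z, D) = Add(-2, 5) = 3)
Function('X')(H) = 0
w = 10
C = 8 (C = Mul(4, Add(Mul(-4, 2), 10)) = Mul(4, Add(-8, 10)) = Mul(4, 2) = 8)
Mul(Add(C, Function('X')(Function('Q')(Function('c')(-2, 6), 5))), 38) = Mul(Add(8, 0), 38) = Mul(8, 38) = 304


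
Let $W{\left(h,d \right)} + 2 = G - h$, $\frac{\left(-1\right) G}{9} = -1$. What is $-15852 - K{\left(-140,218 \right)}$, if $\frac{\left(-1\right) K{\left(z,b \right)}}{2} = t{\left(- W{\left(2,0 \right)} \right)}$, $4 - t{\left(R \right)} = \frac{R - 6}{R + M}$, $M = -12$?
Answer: $- \frac{269370}{17} \approx -15845.0$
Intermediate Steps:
$G = 9$ ($G = \left(-9\right) \left(-1\right) = 9$)
$W{\left(h,d \right)} = 7 - h$ ($W{\left(h,d \right)} = -2 - \left(-9 + h\right) = 7 - h$)
$t{\left(R \right)} = 4 - \frac{-6 + R}{-12 + R}$ ($t{\left(R \right)} = 4 - \frac{R - 6}{R - 12} = 4 - \frac{-6 + R}{-12 + R}$)
$K{\left(z,b \right)} = - \frac{114}{17}$ ($K{\left(z,b \right)} = - 2 \frac{3 \left(-14 - \left(7 - 2\right)\right)}{-12 - \left(7 - 2\right)} = - 2 \frac{3 \left(-14 - 5\right)}{-12 - 5} = - 2 \cdot 3 \frac{1}{-17} \left(-19\right) = - 2 \cdot 3 \left(- \frac{1}{17}\right) \left(-19\right) = \left(-2\right) \frac{57}{17} = - \frac{114}{17}$)
$-15852 - K{\left(-140,218 \right)} = -15852 - - \frac{114}{17} = -15852 + \frac{114}{17} = - \frac{269370}{17}$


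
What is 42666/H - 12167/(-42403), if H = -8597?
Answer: -1704566699/364538591 ≈ -4.6760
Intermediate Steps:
42666/H - 12167/(-42403) = 42666/(-8597) - 12167/(-42403) = 42666*(-1/8597) - 12167*(-1/42403) = -42666/8597 + 12167/42403 = -1704566699/364538591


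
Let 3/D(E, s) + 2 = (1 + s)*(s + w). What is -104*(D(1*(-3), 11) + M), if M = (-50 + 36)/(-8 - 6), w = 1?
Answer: -7540/71 ≈ -106.20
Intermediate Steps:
M = 1 (M = -14/(-14) = -14*(-1/14) = 1)
D(E, s) = 3/(-2 + (1 + s)**2) (D(E, s) = 3/(-2 + (1 + s)*(s + 1)) = 3/(-2 + (1 + s)*(1 + s)) = 3/(-2 + (1 + s)**2))
-104*(D(1*(-3), 11) + M) = -104*(3/(-1 + 11**2 + 2*11) + 1) = -104*(3/(-1 + 121 + 22) + 1) = -104*(3/142 + 1) = -104*145/142 = -7540/71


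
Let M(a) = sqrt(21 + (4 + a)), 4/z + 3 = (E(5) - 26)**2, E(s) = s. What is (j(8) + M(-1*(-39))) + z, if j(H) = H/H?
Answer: 1973/219 ≈ 9.0091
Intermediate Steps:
z = 2/219 (z = 4/(-3 + (5 - 26)**2) = 4/(-3 + (-21)**2) = 4/(-3 + 441) = 4/438 = 4*(1/438) = 2/219 ≈ 0.0091324)
j(H) = 1
M(a) = sqrt(25 + a)
(j(8) + M(-1*(-39))) + z = (1 + sqrt(25 - 1*(-39))) + 2/219 = (1 + sqrt(25 + 39)) + 2/219 = (1 + sqrt(64)) + 2/219 = (1 + 8) + 2/219 = 9 + 2/219 = 1973/219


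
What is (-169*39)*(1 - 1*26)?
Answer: 164775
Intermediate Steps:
(-169*39)*(1 - 1*26) = -6591*(1 - 26) = -6591*(-25) = 164775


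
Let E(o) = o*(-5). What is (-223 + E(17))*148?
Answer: -45584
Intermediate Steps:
E(o) = -5*o
(-223 + E(17))*148 = (-223 - 5*17)*148 = (-223 - 85)*148 = -308*148 = -45584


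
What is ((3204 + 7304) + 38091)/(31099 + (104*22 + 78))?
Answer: 2113/1455 ≈ 1.4522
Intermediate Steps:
((3204 + 7304) + 38091)/(31099 + (104*22 + 78)) = (10508 + 38091)/(31099 + (2288 + 78)) = 48599/(31099 + 2366) = 48599/33465 = 48599*(1/33465) = 2113/1455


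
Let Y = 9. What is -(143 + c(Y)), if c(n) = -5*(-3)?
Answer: -158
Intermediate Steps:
c(n) = 15
-(143 + c(Y)) = -(143 + 15) = -1*158 = -158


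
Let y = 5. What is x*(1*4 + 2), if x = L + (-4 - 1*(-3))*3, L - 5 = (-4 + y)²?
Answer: 18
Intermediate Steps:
L = 6 (L = 5 + (-4 + 5)² = 5 + 1² = 5 + 1 = 6)
x = 3 (x = 6 + (-4 - 1*(-3))*3 = 6 + (-4 + 3)*3 = 6 - 1*3 = 6 - 3 = 3)
x*(1*4 + 2) = 3*(1*4 + 2) = 3*(4 + 2) = 3*6 = 18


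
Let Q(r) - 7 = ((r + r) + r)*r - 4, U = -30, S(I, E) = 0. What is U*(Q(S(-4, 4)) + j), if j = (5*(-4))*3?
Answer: 1710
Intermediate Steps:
j = -60 (j = -20*3 = -60)
Q(r) = 3 + 3*r² (Q(r) = 7 + (((r + r) + r)*r - 4) = 7 + ((2*r + r)*r - 4) = 7 + ((3*r)*r - 4) = 7 + (3*r² - 4) = 7 + (-4 + 3*r²) = 3 + 3*r²)
U*(Q(S(-4, 4)) + j) = -30*((3 + 3*0²) - 60) = -30*((3 + 3*0) - 60) = -30*((3 + 0) - 60) = -30*(3 - 60) = -30*(-57) = 1710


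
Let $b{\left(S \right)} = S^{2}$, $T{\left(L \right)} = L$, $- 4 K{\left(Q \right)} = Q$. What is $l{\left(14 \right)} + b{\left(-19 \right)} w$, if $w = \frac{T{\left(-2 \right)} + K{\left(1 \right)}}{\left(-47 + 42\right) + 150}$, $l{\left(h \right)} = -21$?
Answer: $- \frac{15429}{580} \approx -26.602$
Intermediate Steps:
$K{\left(Q \right)} = - \frac{Q}{4}$
$w = - \frac{9}{580}$ ($w = \frac{-2 - \frac{1}{4}}{\left(-47 + 42\right) + 150} = \frac{-2 - \frac{1}{4}}{-5 + 150} = - \frac{9}{4 \cdot 145} = \left(- \frac{9}{4}\right) \frac{1}{145} = - \frac{9}{580} \approx -0.015517$)
$l{\left(14 \right)} + b{\left(-19 \right)} w = -21 + \left(-19\right)^{2} \left(- \frac{9}{580}\right) = -21 + 361 \left(- \frac{9}{580}\right) = -21 - \frac{3249}{580} = - \frac{15429}{580}$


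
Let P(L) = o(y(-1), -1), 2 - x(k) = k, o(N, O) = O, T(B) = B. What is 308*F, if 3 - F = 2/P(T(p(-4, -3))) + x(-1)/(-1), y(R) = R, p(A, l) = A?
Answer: 2464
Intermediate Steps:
x(k) = 2 - k
P(L) = -1
F = 8 (F = 3 - (2/(-1) + (2 - 1*(-1))/(-1)) = 3 - (2*(-1) + (2 + 1)*(-1)) = 3 - (-2 + 3*(-1)) = 3 - (-2 - 3) = 3 - 1*(-5) = 3 + 5 = 8)
308*F = 308*8 = 2464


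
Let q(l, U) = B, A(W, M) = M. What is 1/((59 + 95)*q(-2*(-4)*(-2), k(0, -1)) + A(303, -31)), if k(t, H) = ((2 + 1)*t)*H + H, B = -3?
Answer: -1/493 ≈ -0.0020284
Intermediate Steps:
k(t, H) = H + 3*H*t (k(t, H) = (3*t)*H + H = 3*H*t + H = H + 3*H*t)
q(l, U) = -3
1/((59 + 95)*q(-2*(-4)*(-2), k(0, -1)) + A(303, -31)) = 1/((59 + 95)*(-3) - 31) = 1/(154*(-3) - 31) = 1/(-462 - 31) = 1/(-493) = -1/493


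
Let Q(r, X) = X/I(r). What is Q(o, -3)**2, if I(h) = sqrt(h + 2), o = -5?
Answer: -3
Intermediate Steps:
I(h) = sqrt(2 + h)
Q(r, X) = X/sqrt(2 + r) (Q(r, X) = X/(sqrt(2 + r)) = X/sqrt(2 + r))
Q(o, -3)**2 = (-3/sqrt(2 - 5))**2 = (-(-1)*I*sqrt(3))**2 = (I*sqrt(3))**2 = -3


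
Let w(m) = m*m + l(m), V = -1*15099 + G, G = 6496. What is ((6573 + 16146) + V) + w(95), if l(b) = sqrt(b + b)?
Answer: 23141 + sqrt(190) ≈ 23155.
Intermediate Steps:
l(b) = sqrt(2)*sqrt(b) (l(b) = sqrt(2*b) = sqrt(2)*sqrt(b))
V = -8603 (V = -1*15099 + 6496 = -15099 + 6496 = -8603)
w(m) = m**2 + sqrt(2)*sqrt(m) (w(m) = m*m + sqrt(2)*sqrt(m) = m**2 + sqrt(2)*sqrt(m))
((6573 + 16146) + V) + w(95) = ((6573 + 16146) - 8603) + (95**2 + sqrt(2)*sqrt(95)) = (22719 - 8603) + (9025 + sqrt(190)) = 14116 + (9025 + sqrt(190)) = 23141 + sqrt(190)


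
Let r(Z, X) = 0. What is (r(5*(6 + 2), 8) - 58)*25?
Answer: -1450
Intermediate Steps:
(r(5*(6 + 2), 8) - 58)*25 = (0 - 58)*25 = -58*25 = -1450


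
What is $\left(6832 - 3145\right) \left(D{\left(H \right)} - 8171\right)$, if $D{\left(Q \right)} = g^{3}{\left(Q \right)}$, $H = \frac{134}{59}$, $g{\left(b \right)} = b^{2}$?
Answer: $- \frac{1249405593059658165}{42180533641} \approx -2.962 \cdot 10^{7}$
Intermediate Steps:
$H = \frac{134}{59}$ ($H = 134 \cdot \frac{1}{59} = \frac{134}{59} \approx 2.2712$)
$D{\left(Q \right)} = Q^{6}$ ($D{\left(Q \right)} = \left(Q^{2}\right)^{3} = Q^{6}$)
$\left(6832 - 3145\right) \left(D{\left(H \right)} - 8171\right) = \left(6832 - 3145\right) \left(\left(\frac{134}{59}\right)^{6} - 8171\right) = 3687 \left(\frac{5789336458816}{42180533641} - 8171\right) = 3687 \left(- \frac{338867803921795}{42180533641}\right) = - \frac{1249405593059658165}{42180533641}$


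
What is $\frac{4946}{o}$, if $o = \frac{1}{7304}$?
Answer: $36125584$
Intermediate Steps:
$o = \frac{1}{7304} \approx 0.00013691$
$\frac{4946}{o} = 4946 \frac{1}{\frac{1}{7304}} = 4946 \cdot 7304 = 36125584$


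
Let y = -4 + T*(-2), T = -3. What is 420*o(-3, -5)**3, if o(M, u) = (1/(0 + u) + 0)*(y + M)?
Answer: 84/25 ≈ 3.3600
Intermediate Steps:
y = 2 (y = -4 - 3*(-2) = -4 + 6 = 2)
o(M, u) = (2 + M)/u (o(M, u) = (1/(0 + u) + 0)*(2 + M) = (1/u + 0)*(2 + M) = (2 + M)/u)
420*o(-3, -5)**3 = 420*((2 - 3)/(-5))**3 = 420*(-1/5*(-1))**3 = 420*(1/5)**3 = 420*(1/125) = 84/25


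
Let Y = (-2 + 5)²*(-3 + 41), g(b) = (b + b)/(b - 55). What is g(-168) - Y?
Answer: -75930/223 ≈ -340.49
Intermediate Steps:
g(b) = 2*b/(-55 + b) (g(b) = (2*b)/(-55 + b) = 2*b/(-55 + b))
Y = 342 (Y = 3²*38 = 9*38 = 342)
g(-168) - Y = 2*(-168)/(-55 - 168) - 1*342 = 2*(-168)/(-223) - 342 = 2*(-168)*(-1/223) - 342 = 336/223 - 342 = -75930/223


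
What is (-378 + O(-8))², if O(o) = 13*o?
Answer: 232324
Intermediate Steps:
(-378 + O(-8))² = (-378 + 13*(-8))² = (-378 - 104)² = (-482)² = 232324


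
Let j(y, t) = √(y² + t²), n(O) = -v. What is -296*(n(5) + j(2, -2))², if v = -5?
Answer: -9768 - 5920*√2 ≈ -18140.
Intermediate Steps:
n(O) = 5 (n(O) = -1*(-5) = 5)
j(y, t) = √(t² + y²)
-296*(n(5) + j(2, -2))² = -296*(5 + √((-2)² + 2²))² = -296*(5 + √(4 + 4))² = -296*(5 + √8)² = -296*(5 + 2*√2)²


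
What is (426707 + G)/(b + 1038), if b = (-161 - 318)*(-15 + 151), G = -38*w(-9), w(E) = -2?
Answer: -60969/9158 ≈ -6.6575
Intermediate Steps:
G = 76 (G = -38*(-2) = 76)
b = -65144 (b = -479*136 = -65144)
(426707 + G)/(b + 1038) = (426707 + 76)/(-65144 + 1038) = 426783/(-64106) = 426783*(-1/64106) = -60969/9158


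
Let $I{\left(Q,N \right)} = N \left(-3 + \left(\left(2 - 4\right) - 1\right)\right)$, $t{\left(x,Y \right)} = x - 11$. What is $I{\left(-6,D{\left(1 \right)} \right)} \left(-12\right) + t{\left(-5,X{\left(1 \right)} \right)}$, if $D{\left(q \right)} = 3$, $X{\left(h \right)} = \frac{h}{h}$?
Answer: $200$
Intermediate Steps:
$X{\left(h \right)} = 1$
$t{\left(x,Y \right)} = -11 + x$
$I{\left(Q,N \right)} = - 6 N$ ($I{\left(Q,N \right)} = N \left(-3 - 3\right) = N \left(-6\right) = - 6 N$)
$I{\left(-6,D{\left(1 \right)} \right)} \left(-12\right) + t{\left(-5,X{\left(1 \right)} \right)} = \left(-6\right) 3 \left(-12\right) - 16 = \left(-18\right) \left(-12\right) - 16 = 216 - 16 = 200$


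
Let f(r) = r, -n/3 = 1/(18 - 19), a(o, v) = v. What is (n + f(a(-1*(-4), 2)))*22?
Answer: 110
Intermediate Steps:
n = 3 (n = -3/(18 - 19) = -3/(-1) = -3*(-1) = 3)
(n + f(a(-1*(-4), 2)))*22 = (3 + 2)*22 = 5*22 = 110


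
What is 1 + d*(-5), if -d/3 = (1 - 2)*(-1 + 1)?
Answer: 1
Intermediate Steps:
d = 0 (d = -3*(1 - 2)*(-1 + 1) = -(-3)*0 = -3*0 = 0)
1 + d*(-5) = 1 + 0*(-5) = 1 + 0 = 1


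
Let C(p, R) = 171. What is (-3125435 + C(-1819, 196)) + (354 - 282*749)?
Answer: -3336128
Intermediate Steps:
(-3125435 + C(-1819, 196)) + (354 - 282*749) = (-3125435 + 171) + (354 - 282*749) = -3125264 + (354 - 211218) = -3125264 - 210864 = -3336128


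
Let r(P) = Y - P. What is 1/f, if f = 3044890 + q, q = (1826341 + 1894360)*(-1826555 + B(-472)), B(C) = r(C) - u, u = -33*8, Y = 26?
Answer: -1/6793226796003 ≈ -1.4721e-13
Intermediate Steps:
r(P) = 26 - P
u = -264
B(C) = 290 - C (B(C) = (26 - C) - 1*(-264) = (26 - C) + 264 = 290 - C)
q = -6793229840893 (q = (1826341 + 1894360)*(-1826555 + (290 - 1*(-472))) = 3720701*(-1826555 + (290 + 472)) = 3720701*(-1826555 + 762) = 3720701*(-1825793) = -6793229840893)
f = -6793226796003 (f = 3044890 - 6793229840893 = -6793226796003)
1/f = 1/(-6793226796003) = -1/6793226796003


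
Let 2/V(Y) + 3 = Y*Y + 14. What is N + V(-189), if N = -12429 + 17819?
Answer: 96297741/17866 ≈ 5390.0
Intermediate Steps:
V(Y) = 2/(11 + Y²) (V(Y) = 2/(-3 + (Y*Y + 14)) = 2/(-3 + (Y² + 14)) = 2/(-3 + (14 + Y²)) = 2/(11 + Y²))
N = 5390
N + V(-189) = 5390 + 2/(11 + (-189)²) = 5390 + 2/(11 + 35721) = 5390 + 2/35732 = 5390 + 2*(1/35732) = 5390 + 1/17866 = 96297741/17866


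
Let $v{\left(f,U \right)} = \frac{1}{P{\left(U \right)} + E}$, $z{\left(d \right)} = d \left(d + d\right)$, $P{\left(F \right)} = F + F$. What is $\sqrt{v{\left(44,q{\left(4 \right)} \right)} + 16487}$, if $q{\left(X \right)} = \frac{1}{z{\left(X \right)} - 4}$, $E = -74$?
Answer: $\frac{\sqrt{1962363565}}{345} \approx 128.4$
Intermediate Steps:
$P{\left(F \right)} = 2 F$
$z{\left(d \right)} = 2 d^{2}$ ($z{\left(d \right)} = d 2 d = 2 d^{2}$)
$q{\left(X \right)} = \frac{1}{-4 + 2 X^{2}}$ ($q{\left(X \right)} = \frac{1}{2 X^{2} - 4} = \frac{1}{-4 + 2 X^{2}}$)
$v{\left(f,U \right)} = \frac{1}{-74 + 2 U}$ ($v{\left(f,U \right)} = \frac{1}{2 U - 74} = \frac{1}{-74 + 2 U}$)
$\sqrt{v{\left(44,q{\left(4 \right)} \right)} + 16487} = \sqrt{\frac{1}{2 \left(-37 + \frac{1}{2 \left(-2 + 4^{2}\right)}\right)} + 16487} = \sqrt{\frac{1}{2 \left(-37 + \frac{1}{2 \left(-2 + 16\right)}\right)} + 16487} = \sqrt{\frac{1}{2 \left(-37 + \frac{1}{2 \cdot 14}\right)} + 16487} = \sqrt{\frac{1}{2 \left(-37 + \frac{1}{2} \cdot \frac{1}{14}\right)} + 16487} = \sqrt{\frac{1}{2 \left(-37 + \frac{1}{28}\right)} + 16487} = \sqrt{\frac{1}{2 \left(- \frac{1035}{28}\right)} + 16487} = \sqrt{\frac{1}{2} \left(- \frac{28}{1035}\right) + 16487} = \sqrt{- \frac{14}{1035} + 16487} = \sqrt{\frac{17064031}{1035}} = \frac{\sqrt{1962363565}}{345}$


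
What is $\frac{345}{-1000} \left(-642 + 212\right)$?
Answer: $\frac{2967}{20} \approx 148.35$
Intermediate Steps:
$\frac{345}{-1000} \left(-642 + 212\right) = 345 \left(- \frac{1}{1000}\right) \left(-430\right) = \left(- \frac{69}{200}\right) \left(-430\right) = \frac{2967}{20}$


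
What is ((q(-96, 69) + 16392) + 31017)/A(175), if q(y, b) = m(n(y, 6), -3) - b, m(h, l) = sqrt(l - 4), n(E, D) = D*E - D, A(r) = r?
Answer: 9468/35 + I*sqrt(7)/175 ≈ 270.51 + 0.015119*I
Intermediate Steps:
n(E, D) = -D + D*E
m(h, l) = sqrt(-4 + l)
q(y, b) = -b + I*sqrt(7) (q(y, b) = sqrt(-4 - 3) - b = sqrt(-7) - b = I*sqrt(7) - b = -b + I*sqrt(7))
((q(-96, 69) + 16392) + 31017)/A(175) = (((-1*69 + I*sqrt(7)) + 16392) + 31017)/175 = (((-69 + I*sqrt(7)) + 16392) + 31017)*(1/175) = ((16323 + I*sqrt(7)) + 31017)*(1/175) = (47340 + I*sqrt(7))*(1/175) = 9468/35 + I*sqrt(7)/175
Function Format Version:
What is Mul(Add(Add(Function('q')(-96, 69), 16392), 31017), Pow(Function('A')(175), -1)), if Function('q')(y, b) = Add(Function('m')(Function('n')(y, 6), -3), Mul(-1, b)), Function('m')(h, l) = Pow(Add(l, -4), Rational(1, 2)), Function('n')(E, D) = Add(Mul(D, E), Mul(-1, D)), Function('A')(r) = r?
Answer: Add(Rational(9468, 35), Mul(Rational(1, 175), I, Pow(7, Rational(1, 2)))) ≈ Add(270.51, Mul(0.015119, I))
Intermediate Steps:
Function('n')(E, D) = Add(Mul(-1, D), Mul(D, E))
Function('m')(h, l) = Pow(Add(-4, l), Rational(1, 2))
Function('q')(y, b) = Add(Mul(-1, b), Mul(I, Pow(7, Rational(1, 2)))) (Function('q')(y, b) = Add(Pow(Add(-4, -3), Rational(1, 2)), Mul(-1, b)) = Add(Pow(-7, Rational(1, 2)), Mul(-1, b)) = Add(Mul(I, Pow(7, Rational(1, 2))), Mul(-1, b)) = Add(Mul(-1, b), Mul(I, Pow(7, Rational(1, 2)))))
Mul(Add(Add(Function('q')(-96, 69), 16392), 31017), Pow(Function('A')(175), -1)) = Mul(Add(Add(Add(Mul(-1, 69), Mul(I, Pow(7, Rational(1, 2)))), 16392), 31017), Pow(175, -1)) = Mul(Add(Add(Add(-69, Mul(I, Pow(7, Rational(1, 2)))), 16392), 31017), Rational(1, 175)) = Mul(Add(Add(16323, Mul(I, Pow(7, Rational(1, 2)))), 31017), Rational(1, 175)) = Mul(Add(47340, Mul(I, Pow(7, Rational(1, 2)))), Rational(1, 175)) = Add(Rational(9468, 35), Mul(Rational(1, 175), I, Pow(7, Rational(1, 2))))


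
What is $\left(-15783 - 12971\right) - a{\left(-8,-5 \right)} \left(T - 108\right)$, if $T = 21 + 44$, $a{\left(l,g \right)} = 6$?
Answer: $-28496$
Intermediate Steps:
$T = 65$
$\left(-15783 - 12971\right) - a{\left(-8,-5 \right)} \left(T - 108\right) = \left(-15783 - 12971\right) - 6 \left(65 - 108\right) = -28754 - 6 \left(-43\right) = -28754 - -258 = -28754 + 258 = -28496$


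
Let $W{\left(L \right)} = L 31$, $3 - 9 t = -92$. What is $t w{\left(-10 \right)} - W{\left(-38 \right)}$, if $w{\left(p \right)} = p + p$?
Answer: $\frac{8702}{9} \approx 966.89$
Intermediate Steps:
$t = \frac{95}{9}$ ($t = \frac{1}{3} - - \frac{92}{9} = \frac{1}{3} + \frac{92}{9} = \frac{95}{9} \approx 10.556$)
$w{\left(p \right)} = 2 p$
$W{\left(L \right)} = 31 L$
$t w{\left(-10 \right)} - W{\left(-38 \right)} = \frac{95 \cdot 2 \left(-10\right)}{9} - 31 \left(-38\right) = \frac{95}{9} \left(-20\right) - -1178 = - \frac{1900}{9} + 1178 = \frac{8702}{9}$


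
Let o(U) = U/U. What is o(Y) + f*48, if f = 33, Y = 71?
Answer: 1585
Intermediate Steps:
o(U) = 1
o(Y) + f*48 = 1 + 33*48 = 1 + 1584 = 1585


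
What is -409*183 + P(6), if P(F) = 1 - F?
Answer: -74852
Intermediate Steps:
-409*183 + P(6) = -409*183 + (1 - 1*6) = -74847 + (1 - 6) = -74847 - 5 = -74852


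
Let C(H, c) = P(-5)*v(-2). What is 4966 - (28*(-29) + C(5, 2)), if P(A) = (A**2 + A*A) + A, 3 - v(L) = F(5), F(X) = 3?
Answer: 5778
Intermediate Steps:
v(L) = 0 (v(L) = 3 - 1*3 = 3 - 3 = 0)
P(A) = A + 2*A**2 (P(A) = (A**2 + A**2) + A = 2*A**2 + A = A + 2*A**2)
C(H, c) = 0 (C(H, c) = -5*(1 + 2*(-5))*0 = -5*(1 - 10)*0 = -5*(-9)*0 = 45*0 = 0)
4966 - (28*(-29) + C(5, 2)) = 4966 - (28*(-29) + 0) = 4966 - (-812 + 0) = 4966 - 1*(-812) = 4966 + 812 = 5778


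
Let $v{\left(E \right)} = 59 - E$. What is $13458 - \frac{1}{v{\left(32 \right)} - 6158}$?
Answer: $\frac{82510999}{6131} \approx 13458.0$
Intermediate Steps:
$13458 - \frac{1}{v{\left(32 \right)} - 6158} = 13458 - \frac{1}{\left(59 - 32\right) - 6158} = 13458 - \frac{1}{27 - 6158} = 13458 - \frac{1}{-6131} = 13458 - - \frac{1}{6131} = 13458 + \frac{1}{6131} = \frac{82510999}{6131}$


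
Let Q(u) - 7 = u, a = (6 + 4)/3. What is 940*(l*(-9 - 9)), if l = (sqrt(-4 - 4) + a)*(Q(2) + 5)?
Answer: -789600 - 473760*I*sqrt(2) ≈ -7.896e+5 - 6.7e+5*I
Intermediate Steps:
a = 10/3 (a = 10*(1/3) = 10/3 ≈ 3.3333)
Q(u) = 7 + u
l = 140/3 + 28*I*sqrt(2) (l = (sqrt(-4 - 4) + 10/3)*((7 + 2) + 5) = (sqrt(-8) + 10/3)*(9 + 5) = (2*I*sqrt(2) + 10/3)*14 = (10/3 + 2*I*sqrt(2))*14 = 140/3 + 28*I*sqrt(2) ≈ 46.667 + 39.598*I)
940*(l*(-9 - 9)) = 940*((140/3 + 28*I*sqrt(2))*(-9 - 9)) = 940*((140/3 + 28*I*sqrt(2))*(-18)) = 940*(-840 - 504*I*sqrt(2)) = -789600 - 473760*I*sqrt(2)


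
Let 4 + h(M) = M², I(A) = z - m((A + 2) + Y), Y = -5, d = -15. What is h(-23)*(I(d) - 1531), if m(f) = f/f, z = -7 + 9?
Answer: -803250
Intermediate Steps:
z = 2
m(f) = 1
I(A) = 1 (I(A) = 2 - 1*1 = 2 - 1 = 1)
h(M) = -4 + M²
h(-23)*(I(d) - 1531) = (-4 + (-23)²)*(1 - 1531) = (-4 + 529)*(-1530) = 525*(-1530) = -803250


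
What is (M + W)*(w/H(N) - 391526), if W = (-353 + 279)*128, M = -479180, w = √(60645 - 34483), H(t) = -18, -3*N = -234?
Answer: 191319962952 + 81442*√26162/3 ≈ 1.9132e+11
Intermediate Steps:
N = 78 (N = -⅓*(-234) = 78)
w = √26162 ≈ 161.75
W = -9472 (W = -74*128 = -9472)
(M + W)*(w/H(N) - 391526) = (-479180 - 9472)*(√26162/(-18) - 391526) = -488652*(√26162*(-1/18) - 391526) = -488652*(-√26162/18 - 391526) = -488652*(-391526 - √26162/18) = 191319962952 + 81442*√26162/3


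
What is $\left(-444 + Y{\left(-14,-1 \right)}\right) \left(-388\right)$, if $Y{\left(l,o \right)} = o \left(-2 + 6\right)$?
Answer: $173824$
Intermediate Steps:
$Y{\left(l,o \right)} = 4 o$ ($Y{\left(l,o \right)} = o 4 = 4 o$)
$\left(-444 + Y{\left(-14,-1 \right)}\right) \left(-388\right) = \left(-444 + 4 \left(-1\right)\right) \left(-388\right) = \left(-444 - 4\right) \left(-388\right) = \left(-448\right) \left(-388\right) = 173824$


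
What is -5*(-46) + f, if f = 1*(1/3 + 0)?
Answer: 691/3 ≈ 230.33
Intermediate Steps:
f = ⅓ (f = 1*(⅓ + 0) = 1*(⅓) = ⅓ ≈ 0.33333)
-5*(-46) + f = -5*(-46) + ⅓ = 230 + ⅓ = 691/3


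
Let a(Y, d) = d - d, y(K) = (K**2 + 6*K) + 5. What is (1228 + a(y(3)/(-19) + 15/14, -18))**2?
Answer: 1507984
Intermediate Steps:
y(K) = 5 + K**2 + 6*K
a(Y, d) = 0
(1228 + a(y(3)/(-19) + 15/14, -18))**2 = (1228 + 0)**2 = 1228**2 = 1507984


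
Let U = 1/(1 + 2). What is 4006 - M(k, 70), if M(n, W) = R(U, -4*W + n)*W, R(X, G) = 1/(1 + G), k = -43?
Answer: 92143/23 ≈ 4006.2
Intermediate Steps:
U = ⅓ (U = 1/3 = ⅓ ≈ 0.33333)
M(n, W) = W/(1 + n - 4*W) (M(n, W) = W/(1 + (-4*W + n)) = W/(1 + (n - 4*W)) = W/(1 + n - 4*W))
4006 - M(k, 70) = 4006 - 70/(1 - 43 - 4*70) = 4006 - 70/(1 - 43 - 280) = 4006 - 70/(-322) = 4006 - 70*(-1)/322 = 4006 - 1*(-5/23) = 4006 + 5/23 = 92143/23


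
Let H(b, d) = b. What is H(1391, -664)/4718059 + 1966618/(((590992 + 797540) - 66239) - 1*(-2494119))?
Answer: 4641964191777/9003028492154 ≈ 0.51560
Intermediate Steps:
H(1391, -664)/4718059 + 1966618/(((590992 + 797540) - 66239) - 1*(-2494119)) = 1391/4718059 + 1966618/(((590992 + 797540) - 66239) - 1*(-2494119)) = 1391*(1/4718059) + 1966618/((1388532 - 66239) + 2494119) = 1391/4718059 + 1966618/(1322293 + 2494119) = 1391/4718059 + 1966618/3816412 = 1391/4718059 + 1966618*(1/3816412) = 1391/4718059 + 983309/1908206 = 4641964191777/9003028492154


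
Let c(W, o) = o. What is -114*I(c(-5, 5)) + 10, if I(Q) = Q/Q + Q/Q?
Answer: -218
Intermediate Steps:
I(Q) = 2 (I(Q) = 1 + 1 = 2)
-114*I(c(-5, 5)) + 10 = -114*2 + 10 = -228 + 10 = -218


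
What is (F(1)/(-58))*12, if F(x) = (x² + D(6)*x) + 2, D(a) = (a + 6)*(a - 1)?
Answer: -378/29 ≈ -13.034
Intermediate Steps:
D(a) = (-1 + a)*(6 + a) (D(a) = (6 + a)*(-1 + a) = (-1 + a)*(6 + a))
F(x) = 2 + x² + 60*x (F(x) = (x² + (-6 + 6² + 5*6)*x) + 2 = (x² + (-6 + 36 + 30)*x) + 2 = (x² + 60*x) + 2 = 2 + x² + 60*x)
(F(1)/(-58))*12 = ((2 + 1² + 60*1)/(-58))*12 = -(2 + 1 + 60)/58*12 = -1/58*63*12 = -63/58*12 = -378/29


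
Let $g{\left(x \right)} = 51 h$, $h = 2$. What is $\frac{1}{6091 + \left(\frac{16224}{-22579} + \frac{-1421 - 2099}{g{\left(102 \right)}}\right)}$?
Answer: $\frac{1151529}{6973396675} \approx 0.00016513$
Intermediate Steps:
$g{\left(x \right)} = 102$ ($g{\left(x \right)} = 51 \cdot 2 = 102$)
$\frac{1}{6091 + \left(\frac{16224}{-22579} + \frac{-1421 - 2099}{g{\left(102 \right)}}\right)} = \frac{1}{6091 + \left(\frac{16224}{-22579} + \frac{-1421 - 2099}{102}\right)} = \frac{1}{6091 + \left(16224 \left(- \frac{1}{22579}\right) - \frac{1760}{51}\right)} = \frac{1}{6091 - \frac{40566464}{1151529}} = \frac{1}{\frac{6973396675}{1151529}} = \frac{1151529}{6973396675}$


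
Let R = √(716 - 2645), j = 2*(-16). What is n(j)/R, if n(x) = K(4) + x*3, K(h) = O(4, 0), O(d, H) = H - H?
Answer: 32*I*√1929/643 ≈ 2.1858*I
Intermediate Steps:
O(d, H) = 0
K(h) = 0
j = -32
R = I*√1929 (R = √(-1929) = I*√1929 ≈ 43.92*I)
n(x) = 3*x (n(x) = 0 + x*3 = 0 + 3*x = 3*x)
n(j)/R = (3*(-32))/((I*√1929)) = -(-32)*I*√1929/643 = 32*I*√1929/643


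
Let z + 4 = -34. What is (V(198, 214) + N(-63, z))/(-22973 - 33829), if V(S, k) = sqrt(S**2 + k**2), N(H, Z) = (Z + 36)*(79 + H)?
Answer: 16/28401 - 25*sqrt(34)/28401 ≈ -0.0045693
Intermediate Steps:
z = -38 (z = -4 - 34 = -38)
N(H, Z) = (36 + Z)*(79 + H)
(V(198, 214) + N(-63, z))/(-22973 - 33829) = (sqrt(198**2 + 214**2) + (2844 + 36*(-63) + 79*(-38) - 63*(-38)))/(-22973 - 33829) = (sqrt(39204 + 45796) + (2844 - 2268 - 3002 + 2394))/(-56802) = (sqrt(85000) - 32)*(-1/56802) = (50*sqrt(34) - 32)*(-1/56802) = (-32 + 50*sqrt(34))*(-1/56802) = 16/28401 - 25*sqrt(34)/28401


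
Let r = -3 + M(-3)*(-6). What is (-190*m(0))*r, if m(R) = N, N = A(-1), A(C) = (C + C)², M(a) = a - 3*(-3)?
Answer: 29640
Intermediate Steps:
M(a) = 9 + a (M(a) = a + 9 = 9 + a)
A(C) = 4*C² (A(C) = (2*C)² = 4*C²)
r = -39 (r = -3 + (9 - 3)*(-6) = -3 + 6*(-6) = -3 - 36 = -39)
N = 4 (N = 4*(-1)² = 4*1 = 4)
m(R) = 4
(-190*m(0))*r = -190*4*(-39) = -760*(-39) = 29640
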